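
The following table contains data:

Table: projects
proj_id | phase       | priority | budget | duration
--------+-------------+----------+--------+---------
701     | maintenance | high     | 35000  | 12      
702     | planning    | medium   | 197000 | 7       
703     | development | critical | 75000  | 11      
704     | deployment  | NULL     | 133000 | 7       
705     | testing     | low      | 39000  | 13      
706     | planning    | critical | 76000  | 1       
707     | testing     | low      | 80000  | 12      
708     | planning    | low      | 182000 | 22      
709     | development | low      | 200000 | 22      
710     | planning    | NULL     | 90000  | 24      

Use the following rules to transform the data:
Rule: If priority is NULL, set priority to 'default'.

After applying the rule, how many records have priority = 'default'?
2

Step 1: Count records where priority IS NULL
Step 2: Found 2 records with NULL priority
Step 3: These records will have priority set to 'default'
Step 4: Records already having priority = 'default': 0
Step 5: Answer: 2 + 0 = 2 records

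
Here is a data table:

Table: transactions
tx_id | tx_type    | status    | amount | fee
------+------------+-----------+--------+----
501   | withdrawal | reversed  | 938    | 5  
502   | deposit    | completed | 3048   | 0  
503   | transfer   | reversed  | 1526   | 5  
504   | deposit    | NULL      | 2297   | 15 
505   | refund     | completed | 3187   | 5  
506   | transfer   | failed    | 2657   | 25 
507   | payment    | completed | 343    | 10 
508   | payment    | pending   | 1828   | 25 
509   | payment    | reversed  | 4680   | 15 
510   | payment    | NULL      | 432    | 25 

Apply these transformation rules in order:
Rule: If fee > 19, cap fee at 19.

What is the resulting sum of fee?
112

Step 1: 3 records have fee > 19
Step 2: These records originally summed to 75
Step 3: After capping: 3 × 19 = 57
Step 4: Unaffected records sum: 55
Step 5: Final sum = 57 + 55 = 112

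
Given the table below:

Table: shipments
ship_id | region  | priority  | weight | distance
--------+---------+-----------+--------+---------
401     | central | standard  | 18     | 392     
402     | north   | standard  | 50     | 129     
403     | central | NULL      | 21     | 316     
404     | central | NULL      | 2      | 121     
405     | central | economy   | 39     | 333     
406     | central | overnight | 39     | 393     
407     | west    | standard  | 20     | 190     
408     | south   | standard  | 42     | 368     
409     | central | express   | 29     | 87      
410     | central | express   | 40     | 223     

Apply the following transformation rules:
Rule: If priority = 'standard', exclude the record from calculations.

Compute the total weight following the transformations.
170

Step 1: Identify records where priority = 'standard'
Step 2: The excluded records sum to 130
Step 3: Original total weight = 300
Step 4: Remaining total = 300 - 130 = 170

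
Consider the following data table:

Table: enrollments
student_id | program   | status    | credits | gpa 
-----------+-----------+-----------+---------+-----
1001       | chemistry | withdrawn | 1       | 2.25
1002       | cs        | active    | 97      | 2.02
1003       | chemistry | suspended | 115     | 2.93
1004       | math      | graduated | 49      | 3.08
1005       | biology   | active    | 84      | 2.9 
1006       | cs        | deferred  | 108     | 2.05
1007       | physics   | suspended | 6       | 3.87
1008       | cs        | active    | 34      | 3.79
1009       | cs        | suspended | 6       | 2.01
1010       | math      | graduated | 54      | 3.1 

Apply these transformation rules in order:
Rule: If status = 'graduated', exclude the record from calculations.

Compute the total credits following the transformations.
451

Step 1: Identify records where status = 'graduated'
Step 2: The excluded records sum to 103
Step 3: Original total credits = 554
Step 4: Remaining total = 554 - 103 = 451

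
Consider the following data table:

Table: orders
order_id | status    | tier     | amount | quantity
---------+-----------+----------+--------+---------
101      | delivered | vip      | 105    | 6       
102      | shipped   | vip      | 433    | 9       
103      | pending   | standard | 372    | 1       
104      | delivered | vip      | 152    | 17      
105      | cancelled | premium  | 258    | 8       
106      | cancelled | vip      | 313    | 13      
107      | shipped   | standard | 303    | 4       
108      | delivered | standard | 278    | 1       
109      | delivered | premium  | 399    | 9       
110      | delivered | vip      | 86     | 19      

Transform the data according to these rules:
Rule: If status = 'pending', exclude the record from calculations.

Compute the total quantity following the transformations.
86

Step 1: Identify records where status = 'pending'
Step 2: The excluded records sum to 1
Step 3: Original total quantity = 87
Step 4: Remaining total = 87 - 1 = 86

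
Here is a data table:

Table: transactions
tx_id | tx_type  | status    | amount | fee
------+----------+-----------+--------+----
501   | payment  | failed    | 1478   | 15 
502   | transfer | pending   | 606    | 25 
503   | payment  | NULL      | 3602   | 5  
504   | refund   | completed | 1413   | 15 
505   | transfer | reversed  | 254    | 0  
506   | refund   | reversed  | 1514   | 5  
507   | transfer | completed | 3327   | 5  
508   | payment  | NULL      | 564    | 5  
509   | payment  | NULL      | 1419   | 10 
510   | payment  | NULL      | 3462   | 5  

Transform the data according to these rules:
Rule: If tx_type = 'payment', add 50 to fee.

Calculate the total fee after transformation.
340

Step 1: Count records where tx_type = 'payment': 5
Step 2: Total bonus added: 5 × 50 = 250
Step 3: Original sum of fee: 90
Step 4: Final sum = 90 + 250 = 340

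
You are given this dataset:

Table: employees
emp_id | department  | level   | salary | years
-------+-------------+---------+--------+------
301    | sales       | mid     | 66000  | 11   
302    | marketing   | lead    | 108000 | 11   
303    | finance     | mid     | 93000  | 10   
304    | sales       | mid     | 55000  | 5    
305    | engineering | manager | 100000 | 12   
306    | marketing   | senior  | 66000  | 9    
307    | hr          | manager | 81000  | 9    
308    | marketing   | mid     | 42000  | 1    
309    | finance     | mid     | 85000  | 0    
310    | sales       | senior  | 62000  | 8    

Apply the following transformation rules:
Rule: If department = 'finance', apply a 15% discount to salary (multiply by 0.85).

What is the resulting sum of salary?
731300.0

Step 1: Records with department = 'finance' have total salary = 178000
Step 2: Apply multiplier: 178000 × 0.85 = 151300.0
Step 3: Other records total: 580000
Step 4: Final sum = 151300.0 + 580000 = 731300.0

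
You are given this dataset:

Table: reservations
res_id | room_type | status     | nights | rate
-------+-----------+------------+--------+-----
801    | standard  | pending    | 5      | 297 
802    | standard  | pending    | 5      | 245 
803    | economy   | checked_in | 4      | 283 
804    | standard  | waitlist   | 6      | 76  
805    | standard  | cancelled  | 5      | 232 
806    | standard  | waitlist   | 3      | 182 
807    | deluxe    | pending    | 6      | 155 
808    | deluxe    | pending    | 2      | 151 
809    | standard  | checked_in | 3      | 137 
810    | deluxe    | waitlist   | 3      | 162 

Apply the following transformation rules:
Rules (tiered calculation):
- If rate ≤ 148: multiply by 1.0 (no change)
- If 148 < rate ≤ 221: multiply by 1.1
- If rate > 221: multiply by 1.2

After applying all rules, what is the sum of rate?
2196.4

Step 1: Tier 1 (rate ≤ 148): 2 records, sum = 213 × 1.0 = 213.0
Step 2: Tier 2 (148 < rate ≤ 221): 4 records, sum = 650 × 1.1 = 715.0
Step 3: Tier 3 (rate > 221): 4 records, sum = 1057 × 1.2 = 1268.4
Step 4: Final sum = 213.0 + 715.0 + 1268.4 = 2196.4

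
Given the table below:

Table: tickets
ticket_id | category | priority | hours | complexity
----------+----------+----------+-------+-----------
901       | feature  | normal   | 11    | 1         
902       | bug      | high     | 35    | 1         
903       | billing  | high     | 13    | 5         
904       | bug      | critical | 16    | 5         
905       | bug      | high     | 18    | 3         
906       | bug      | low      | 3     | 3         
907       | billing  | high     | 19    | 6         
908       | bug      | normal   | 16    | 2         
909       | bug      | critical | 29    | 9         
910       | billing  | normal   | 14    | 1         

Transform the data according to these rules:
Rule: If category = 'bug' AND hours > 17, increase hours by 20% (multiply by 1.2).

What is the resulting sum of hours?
190.4

Step 1: Find records where category = 'bug' AND hours > 17
Step 2: 3 records match, summing to 82
Step 3: After multiplier: 82 × 1.2 = 98.4
Step 4: Unaffected records sum: 92
Step 5: Final sum = 98.4 + 92 = 190.4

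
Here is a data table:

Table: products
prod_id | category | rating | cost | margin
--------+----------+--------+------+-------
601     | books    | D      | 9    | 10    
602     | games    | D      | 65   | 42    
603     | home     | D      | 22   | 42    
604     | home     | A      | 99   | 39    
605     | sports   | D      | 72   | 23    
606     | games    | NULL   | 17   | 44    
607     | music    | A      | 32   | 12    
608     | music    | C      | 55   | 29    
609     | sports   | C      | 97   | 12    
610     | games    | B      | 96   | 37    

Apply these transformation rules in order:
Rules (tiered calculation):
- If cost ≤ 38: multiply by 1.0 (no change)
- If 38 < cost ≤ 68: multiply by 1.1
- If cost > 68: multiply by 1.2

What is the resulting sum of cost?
648.8

Step 1: Tier 1 (cost ≤ 38): 4 records, sum = 80 × 1.0 = 80.0
Step 2: Tier 2 (38 < cost ≤ 68): 2 records, sum = 120 × 1.1 = 132.0
Step 3: Tier 3 (cost > 68): 4 records, sum = 364 × 1.2 = 436.8
Step 4: Final sum = 80.0 + 132.0 + 436.8 = 648.8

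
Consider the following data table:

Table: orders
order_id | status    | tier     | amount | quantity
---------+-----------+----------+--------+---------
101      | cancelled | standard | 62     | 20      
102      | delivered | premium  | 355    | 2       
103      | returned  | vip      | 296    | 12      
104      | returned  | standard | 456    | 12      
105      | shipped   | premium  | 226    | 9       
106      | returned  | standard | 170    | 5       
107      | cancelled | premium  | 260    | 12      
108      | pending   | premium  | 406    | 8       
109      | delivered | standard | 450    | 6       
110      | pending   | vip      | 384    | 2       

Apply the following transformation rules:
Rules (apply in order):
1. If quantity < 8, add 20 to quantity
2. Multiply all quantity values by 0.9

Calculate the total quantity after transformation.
151.2

Step 1: Apply Rule 1 - Add 20 to records with quantity < 8
  - 4 records affected: 15 + (4 × 20) = 95
  - Unaffected records: 73
  - Sum after Rule 1: 168
Step 2: Apply Rule 2 - Multiply all by 0.9
  - 168 × 0.9 = 151.2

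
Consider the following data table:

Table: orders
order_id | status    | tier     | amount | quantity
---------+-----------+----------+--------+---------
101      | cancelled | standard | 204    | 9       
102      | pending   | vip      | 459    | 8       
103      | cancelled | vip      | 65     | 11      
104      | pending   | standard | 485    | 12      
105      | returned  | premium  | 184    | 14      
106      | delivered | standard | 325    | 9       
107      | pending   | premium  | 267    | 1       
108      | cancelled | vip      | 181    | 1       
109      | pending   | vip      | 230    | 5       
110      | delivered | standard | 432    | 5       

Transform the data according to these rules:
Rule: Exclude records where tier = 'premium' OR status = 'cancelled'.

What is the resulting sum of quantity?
39

Step 1: Find records where tier = 'premium' OR status = 'cancelled'
Step 2: 5 records match, summing to 36
Step 3: Original sum: 75
Step 4: Remaining sum = 75 - 36 = 39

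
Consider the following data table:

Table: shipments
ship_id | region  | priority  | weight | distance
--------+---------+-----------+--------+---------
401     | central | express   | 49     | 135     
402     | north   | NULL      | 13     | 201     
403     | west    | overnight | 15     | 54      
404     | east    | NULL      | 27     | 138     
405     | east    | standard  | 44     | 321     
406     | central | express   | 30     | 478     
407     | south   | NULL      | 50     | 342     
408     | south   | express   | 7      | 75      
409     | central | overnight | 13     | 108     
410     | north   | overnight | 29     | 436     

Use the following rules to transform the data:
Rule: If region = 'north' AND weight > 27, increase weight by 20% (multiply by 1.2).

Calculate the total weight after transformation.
282.8

Step 1: Find records where region = 'north' AND weight > 27
Step 2: 1 records match, summing to 29
Step 3: After multiplier: 29 × 1.2 = 34.8
Step 4: Unaffected records sum: 248
Step 5: Final sum = 34.8 + 248 = 282.8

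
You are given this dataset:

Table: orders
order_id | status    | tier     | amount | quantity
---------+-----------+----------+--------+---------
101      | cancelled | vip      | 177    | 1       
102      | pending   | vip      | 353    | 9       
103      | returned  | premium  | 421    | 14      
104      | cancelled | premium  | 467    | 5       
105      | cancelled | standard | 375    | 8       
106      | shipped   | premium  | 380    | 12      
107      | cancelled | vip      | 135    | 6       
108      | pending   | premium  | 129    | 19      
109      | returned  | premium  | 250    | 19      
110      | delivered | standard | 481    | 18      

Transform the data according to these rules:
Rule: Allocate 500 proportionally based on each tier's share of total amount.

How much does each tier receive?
premium: 259.94, standard: 135.1, vip: 104.96

Step 1: Calculate total amount = 3168
Step 2: Calculate each tier's proportion:
  premium: 1647/3168 = 51.99% → 259.94
  standard: 856/3168 = 27.02% → 135.1
  vip: 665/3168 = 20.99% → 104.96
Step 3: Verify: sum of allocations ≈ 500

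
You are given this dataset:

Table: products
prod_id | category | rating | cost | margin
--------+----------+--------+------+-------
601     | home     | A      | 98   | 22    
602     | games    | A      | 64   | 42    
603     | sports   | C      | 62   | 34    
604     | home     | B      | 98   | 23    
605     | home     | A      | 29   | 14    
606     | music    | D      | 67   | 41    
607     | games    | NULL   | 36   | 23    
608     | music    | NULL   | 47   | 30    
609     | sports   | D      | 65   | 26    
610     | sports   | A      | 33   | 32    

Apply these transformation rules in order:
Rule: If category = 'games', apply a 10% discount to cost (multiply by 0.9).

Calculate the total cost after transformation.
589.0

Step 1: Records with category = 'games' have total cost = 100
Step 2: Apply multiplier: 100 × 0.9 = 90.0
Step 3: Other records total: 499
Step 4: Final sum = 90.0 + 499 = 589.0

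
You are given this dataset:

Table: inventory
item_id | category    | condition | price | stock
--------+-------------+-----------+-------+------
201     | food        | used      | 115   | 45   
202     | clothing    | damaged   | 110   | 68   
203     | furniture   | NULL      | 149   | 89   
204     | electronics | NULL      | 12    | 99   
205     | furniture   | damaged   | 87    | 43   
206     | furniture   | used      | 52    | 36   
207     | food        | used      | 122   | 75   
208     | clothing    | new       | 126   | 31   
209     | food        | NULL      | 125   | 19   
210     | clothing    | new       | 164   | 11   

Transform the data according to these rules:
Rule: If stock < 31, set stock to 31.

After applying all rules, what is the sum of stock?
548

Step 1: 2 records have stock < 31
Step 2: These records originally summed to 30
Step 3: After setting to minimum: 2 × 31 = 62
Step 4: Unaffected records sum: 486
Step 5: Final sum = 62 + 486 = 548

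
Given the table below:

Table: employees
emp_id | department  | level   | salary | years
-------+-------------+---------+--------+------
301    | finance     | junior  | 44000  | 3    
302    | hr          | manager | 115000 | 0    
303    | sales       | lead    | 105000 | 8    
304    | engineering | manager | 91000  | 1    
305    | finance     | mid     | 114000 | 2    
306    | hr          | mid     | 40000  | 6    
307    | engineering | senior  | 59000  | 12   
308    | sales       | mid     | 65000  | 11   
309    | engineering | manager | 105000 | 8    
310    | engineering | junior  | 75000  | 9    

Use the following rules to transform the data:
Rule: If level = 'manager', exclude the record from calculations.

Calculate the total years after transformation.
51

Step 1: Identify records where level = 'manager'
Step 2: The excluded records sum to 9
Step 3: Original total years = 60
Step 4: Remaining total = 60 - 9 = 51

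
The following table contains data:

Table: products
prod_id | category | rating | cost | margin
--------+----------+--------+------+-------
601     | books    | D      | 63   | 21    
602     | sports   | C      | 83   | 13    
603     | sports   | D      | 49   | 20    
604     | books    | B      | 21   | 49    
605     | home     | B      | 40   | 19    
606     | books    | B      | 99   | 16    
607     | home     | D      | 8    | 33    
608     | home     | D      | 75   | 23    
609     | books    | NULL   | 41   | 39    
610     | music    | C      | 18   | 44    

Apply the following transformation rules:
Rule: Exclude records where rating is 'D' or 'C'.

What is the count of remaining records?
4

Step 1: Count records to exclude
  - 4 (D) + 2 (C) = 6 records
Step 2: Total records: 10
Step 3: Remaining = 10 - 6 = 4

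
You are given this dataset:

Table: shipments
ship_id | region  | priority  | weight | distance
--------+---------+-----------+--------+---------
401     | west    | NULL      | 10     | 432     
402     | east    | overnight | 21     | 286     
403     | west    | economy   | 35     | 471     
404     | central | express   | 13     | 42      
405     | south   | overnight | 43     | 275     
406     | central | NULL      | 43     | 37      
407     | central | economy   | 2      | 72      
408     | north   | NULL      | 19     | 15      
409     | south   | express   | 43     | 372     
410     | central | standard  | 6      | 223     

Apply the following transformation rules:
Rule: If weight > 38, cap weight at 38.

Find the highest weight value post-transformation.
38

Step 1: Original maximum weight = 43
Step 2: Apply cap at 38
Step 3: 3 records had weight > 38 and were capped
Step 4: Maximum after transformation = 38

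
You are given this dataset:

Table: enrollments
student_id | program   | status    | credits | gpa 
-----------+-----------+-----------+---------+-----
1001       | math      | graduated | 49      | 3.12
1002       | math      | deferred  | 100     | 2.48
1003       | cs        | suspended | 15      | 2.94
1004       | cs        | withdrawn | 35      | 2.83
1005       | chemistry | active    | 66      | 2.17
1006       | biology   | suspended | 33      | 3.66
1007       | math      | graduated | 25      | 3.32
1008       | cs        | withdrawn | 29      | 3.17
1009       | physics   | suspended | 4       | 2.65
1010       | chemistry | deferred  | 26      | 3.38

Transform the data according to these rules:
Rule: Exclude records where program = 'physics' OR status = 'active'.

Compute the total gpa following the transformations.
24.9

Step 1: Find records where program = 'physics' OR status = 'active'
Step 2: 2 records match, summing to 4.82
Step 3: Original sum: 29.72
Step 4: Remaining sum = 29.72 - 4.82 = 24.9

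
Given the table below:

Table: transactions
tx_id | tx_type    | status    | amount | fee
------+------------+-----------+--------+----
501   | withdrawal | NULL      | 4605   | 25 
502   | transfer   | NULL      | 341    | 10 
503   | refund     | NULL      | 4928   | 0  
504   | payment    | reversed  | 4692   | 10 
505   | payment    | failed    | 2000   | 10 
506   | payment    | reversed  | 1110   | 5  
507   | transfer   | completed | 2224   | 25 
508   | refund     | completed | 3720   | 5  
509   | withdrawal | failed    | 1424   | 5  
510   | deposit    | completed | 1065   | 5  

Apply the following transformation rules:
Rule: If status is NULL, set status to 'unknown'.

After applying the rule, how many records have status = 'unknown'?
3

Step 1: Count records where status IS NULL
Step 2: Found 3 records with NULL status
Step 3: These records will have status set to 'unknown'
Step 4: Records already having status = 'unknown': 0
Step 5: Answer: 3 + 0 = 3 records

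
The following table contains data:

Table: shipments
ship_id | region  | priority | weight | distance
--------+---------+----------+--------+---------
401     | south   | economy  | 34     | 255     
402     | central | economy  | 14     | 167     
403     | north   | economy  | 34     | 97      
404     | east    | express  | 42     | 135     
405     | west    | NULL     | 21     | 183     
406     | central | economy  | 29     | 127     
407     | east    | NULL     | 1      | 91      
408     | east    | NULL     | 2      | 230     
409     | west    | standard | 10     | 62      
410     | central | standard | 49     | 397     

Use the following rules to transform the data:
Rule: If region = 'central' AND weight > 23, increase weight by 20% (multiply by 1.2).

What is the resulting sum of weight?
251.6

Step 1: Find records where region = 'central' AND weight > 23
Step 2: 2 records match, summing to 78
Step 3: After multiplier: 78 × 1.2 = 93.6
Step 4: Unaffected records sum: 158
Step 5: Final sum = 93.6 + 158 = 251.6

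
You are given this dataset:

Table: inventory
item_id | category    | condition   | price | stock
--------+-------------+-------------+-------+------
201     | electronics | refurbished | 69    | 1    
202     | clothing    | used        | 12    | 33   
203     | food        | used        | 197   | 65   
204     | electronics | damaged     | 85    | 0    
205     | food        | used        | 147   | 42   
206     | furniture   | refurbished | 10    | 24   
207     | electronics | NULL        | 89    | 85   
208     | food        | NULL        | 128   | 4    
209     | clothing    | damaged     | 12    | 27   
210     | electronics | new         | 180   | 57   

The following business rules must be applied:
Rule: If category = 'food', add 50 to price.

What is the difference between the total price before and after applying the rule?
150

Step 1: Original sum of price = 929
Step 2: 3 records have category = 'food'
Step 3: Each affected record changes by 50
Step 4: Total change = 3 × 50 = 150
Step 5: New sum = 929 + 150 = 1079
Step 6: Difference = |1079 - 929| = 150
        (Sum increased by 150)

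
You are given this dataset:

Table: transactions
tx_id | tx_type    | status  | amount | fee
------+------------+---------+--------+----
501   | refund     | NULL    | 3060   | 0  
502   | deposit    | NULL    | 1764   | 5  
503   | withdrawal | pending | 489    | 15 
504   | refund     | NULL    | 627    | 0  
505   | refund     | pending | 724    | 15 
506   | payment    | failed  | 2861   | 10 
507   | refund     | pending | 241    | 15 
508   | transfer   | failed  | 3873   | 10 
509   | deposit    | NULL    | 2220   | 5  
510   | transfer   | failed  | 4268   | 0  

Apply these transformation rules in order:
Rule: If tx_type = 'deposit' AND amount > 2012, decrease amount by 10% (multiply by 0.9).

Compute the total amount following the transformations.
19905.0

Step 1: Find records where tx_type = 'deposit' AND amount > 2012
Step 2: 1 records match, summing to 2220
Step 3: After multiplier: 2220 × 0.9 = 1998.0
Step 4: Unaffected records sum: 17907
Step 5: Final sum = 1998.0 + 17907 = 19905.0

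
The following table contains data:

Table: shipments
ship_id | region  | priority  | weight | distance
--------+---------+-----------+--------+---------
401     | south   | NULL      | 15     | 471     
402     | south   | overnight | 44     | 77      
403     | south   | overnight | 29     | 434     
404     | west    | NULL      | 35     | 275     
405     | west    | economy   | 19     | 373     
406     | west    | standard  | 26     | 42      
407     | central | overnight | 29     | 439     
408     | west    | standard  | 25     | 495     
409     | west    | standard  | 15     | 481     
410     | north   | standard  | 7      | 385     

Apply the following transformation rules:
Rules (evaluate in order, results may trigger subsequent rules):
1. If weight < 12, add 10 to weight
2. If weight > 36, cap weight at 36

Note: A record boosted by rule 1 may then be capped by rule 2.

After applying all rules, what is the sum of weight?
246

Step 1: Apply rule 1 to records with weight < 12
  - 1 records get bonus of 10
  - Of these, 0 records then exceed 36 and get capped
Step 2: Apply rule 2 to records with weight > 36
  - 1 records (original) are capped
Step 3: Calculate final sum = 246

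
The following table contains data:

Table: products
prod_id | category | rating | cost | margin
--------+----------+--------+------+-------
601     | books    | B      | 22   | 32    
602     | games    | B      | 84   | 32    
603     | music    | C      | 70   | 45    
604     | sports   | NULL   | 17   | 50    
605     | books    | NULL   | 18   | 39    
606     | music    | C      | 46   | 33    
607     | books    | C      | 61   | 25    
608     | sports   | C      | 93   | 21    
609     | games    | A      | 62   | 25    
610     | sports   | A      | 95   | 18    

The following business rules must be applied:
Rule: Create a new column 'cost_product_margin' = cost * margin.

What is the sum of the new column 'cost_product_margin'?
16350

Step 1: For each record, compute cost * margin
Example calculations:
  22 * 32 = 704
  84 * 32 = 2688
  70 * 45 = 3150
  ...
Step 2: Sum all derived values
Step 3: Total = 16350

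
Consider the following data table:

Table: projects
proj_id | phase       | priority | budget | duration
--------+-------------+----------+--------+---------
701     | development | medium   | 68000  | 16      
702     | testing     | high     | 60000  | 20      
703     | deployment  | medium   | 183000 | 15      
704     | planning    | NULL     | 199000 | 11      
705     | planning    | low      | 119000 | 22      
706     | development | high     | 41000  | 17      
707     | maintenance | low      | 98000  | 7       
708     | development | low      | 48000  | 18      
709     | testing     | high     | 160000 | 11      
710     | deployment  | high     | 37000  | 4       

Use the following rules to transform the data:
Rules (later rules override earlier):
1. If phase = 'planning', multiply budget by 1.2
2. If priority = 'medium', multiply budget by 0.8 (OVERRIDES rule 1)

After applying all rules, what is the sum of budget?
1026400.0

Step 1: Rule 2 takes priority for records with priority = 'medium'
  - 2 records: 251000 × 0.8 = 200800.0
Step 2: Rule 1 applies to remaining records with phase = 'planning'
  - 2 records: 318000 × 1.2 = 381600.0
Step 3: Other records unchanged: 444000
Step 4: Final sum = 200800.0 + 381600.0 + 444000 = 1026400.0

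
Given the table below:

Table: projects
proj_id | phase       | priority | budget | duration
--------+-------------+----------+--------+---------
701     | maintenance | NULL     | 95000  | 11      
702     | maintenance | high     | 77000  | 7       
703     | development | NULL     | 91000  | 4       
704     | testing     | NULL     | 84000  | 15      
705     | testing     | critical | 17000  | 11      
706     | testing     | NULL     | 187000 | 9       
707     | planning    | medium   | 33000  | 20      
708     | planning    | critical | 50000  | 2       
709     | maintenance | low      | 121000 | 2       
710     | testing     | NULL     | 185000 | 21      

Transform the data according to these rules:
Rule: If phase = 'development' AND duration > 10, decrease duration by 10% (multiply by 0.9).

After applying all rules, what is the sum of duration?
102

Step 1: Find records where phase = 'development' AND duration > 10
Step 2: 0 records match, summing to 0
Step 3: After multiplier: 0 × 0.9 = 0.0
Step 4: Unaffected records sum: 102
Step 5: Final sum = 0.0 + 102 = 102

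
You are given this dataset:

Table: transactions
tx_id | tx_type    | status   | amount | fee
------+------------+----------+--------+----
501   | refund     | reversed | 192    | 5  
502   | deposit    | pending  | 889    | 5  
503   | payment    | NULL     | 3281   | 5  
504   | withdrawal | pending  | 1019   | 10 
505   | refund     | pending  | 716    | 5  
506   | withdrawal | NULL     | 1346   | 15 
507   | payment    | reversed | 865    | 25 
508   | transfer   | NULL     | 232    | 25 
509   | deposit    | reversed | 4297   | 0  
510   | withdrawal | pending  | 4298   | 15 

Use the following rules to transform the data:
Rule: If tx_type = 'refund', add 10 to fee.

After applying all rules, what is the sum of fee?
130

Step 1: Count records where tx_type = 'refund': 2
Step 2: Total bonus added: 2 × 10 = 20
Step 3: Original sum of fee: 110
Step 4: Final sum = 110 + 20 = 130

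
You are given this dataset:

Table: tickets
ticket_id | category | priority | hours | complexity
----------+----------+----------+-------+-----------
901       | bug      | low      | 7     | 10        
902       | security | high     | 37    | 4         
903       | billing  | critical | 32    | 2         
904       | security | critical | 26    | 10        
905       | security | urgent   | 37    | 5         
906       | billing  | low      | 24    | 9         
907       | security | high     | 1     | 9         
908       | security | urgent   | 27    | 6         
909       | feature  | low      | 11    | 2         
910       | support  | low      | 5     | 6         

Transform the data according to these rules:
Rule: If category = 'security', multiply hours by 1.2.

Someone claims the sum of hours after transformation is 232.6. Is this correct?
Yes, the result is correct.

Step 1: Calculate the correct sum after transformation
Step 2: Apply multiplier 1.2 to records where category = 'security'
Step 3: Correct result = 232.6
Step 4: Claimed result = 232.6
Step 5: 232.6 = 232.6 ✓
Conclusion: The claimed result is correct.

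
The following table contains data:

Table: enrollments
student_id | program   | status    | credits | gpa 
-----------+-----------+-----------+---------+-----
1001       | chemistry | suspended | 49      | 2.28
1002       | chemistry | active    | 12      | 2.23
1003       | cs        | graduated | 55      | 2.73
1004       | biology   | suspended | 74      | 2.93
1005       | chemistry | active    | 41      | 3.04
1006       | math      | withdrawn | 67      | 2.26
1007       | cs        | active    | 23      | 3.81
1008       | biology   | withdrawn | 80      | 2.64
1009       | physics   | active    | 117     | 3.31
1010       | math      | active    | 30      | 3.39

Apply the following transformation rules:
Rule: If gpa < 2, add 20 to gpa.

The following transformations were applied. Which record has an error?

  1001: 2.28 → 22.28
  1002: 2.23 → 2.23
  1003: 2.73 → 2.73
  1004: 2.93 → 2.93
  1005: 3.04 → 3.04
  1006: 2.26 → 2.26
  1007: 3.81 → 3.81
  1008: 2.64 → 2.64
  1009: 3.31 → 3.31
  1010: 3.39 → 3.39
Record 1001 has an error. The correct transformed value should be 2.28, not 22.28.

Step 1: Check each record against the rule
Step 2: Record 1001 has gpa = 2.28
Step 3: Since 2.28 >= 2, the bonus should not have been applied
Step 4: Correct value = 2.28, but claimed value = 22.28
Conclusion: Record 1001 has the error.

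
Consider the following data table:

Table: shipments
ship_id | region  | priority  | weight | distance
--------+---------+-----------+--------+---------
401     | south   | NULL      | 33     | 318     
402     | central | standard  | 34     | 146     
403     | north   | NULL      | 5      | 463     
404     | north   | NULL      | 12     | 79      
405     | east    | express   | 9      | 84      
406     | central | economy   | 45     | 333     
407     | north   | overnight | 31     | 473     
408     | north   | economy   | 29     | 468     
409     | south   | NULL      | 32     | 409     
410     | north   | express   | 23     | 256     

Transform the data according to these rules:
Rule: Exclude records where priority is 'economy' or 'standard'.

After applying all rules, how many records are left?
7

Step 1: Count records to exclude
  - 2 (economy) + 1 (standard) = 3 records
Step 2: Total records: 10
Step 3: Remaining = 10 - 3 = 7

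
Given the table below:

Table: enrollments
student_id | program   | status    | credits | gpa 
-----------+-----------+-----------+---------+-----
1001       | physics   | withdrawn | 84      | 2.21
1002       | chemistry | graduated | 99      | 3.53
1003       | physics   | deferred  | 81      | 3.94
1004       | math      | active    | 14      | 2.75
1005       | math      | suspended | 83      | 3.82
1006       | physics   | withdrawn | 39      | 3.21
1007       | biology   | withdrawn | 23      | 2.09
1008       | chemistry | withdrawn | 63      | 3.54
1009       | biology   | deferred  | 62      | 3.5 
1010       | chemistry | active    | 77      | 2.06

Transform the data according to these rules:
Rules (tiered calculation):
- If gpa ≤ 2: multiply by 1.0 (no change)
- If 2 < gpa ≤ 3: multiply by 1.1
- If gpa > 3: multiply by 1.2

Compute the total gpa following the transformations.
35.87

Step 1: Tier 1 (gpa ≤ 2): 0 records, sum = 0 × 1.0 = 0.0
Step 2: Tier 2 (2 < gpa ≤ 3): 4 records, sum = 9.11 × 1.1 = 10.02
Step 3: Tier 3 (gpa > 3): 6 records, sum = 21.54 × 1.2 = 25.85
Step 4: Final sum = 0.0 + 10.02 + 25.85 = 35.87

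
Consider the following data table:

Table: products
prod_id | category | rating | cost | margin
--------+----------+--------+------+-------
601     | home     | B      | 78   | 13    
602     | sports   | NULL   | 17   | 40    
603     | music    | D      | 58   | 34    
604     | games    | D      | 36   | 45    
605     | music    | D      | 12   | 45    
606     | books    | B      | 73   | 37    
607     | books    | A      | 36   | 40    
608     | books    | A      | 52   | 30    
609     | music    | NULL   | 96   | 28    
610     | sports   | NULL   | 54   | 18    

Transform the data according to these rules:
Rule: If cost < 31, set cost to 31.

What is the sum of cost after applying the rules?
545

Step 1: 2 records have cost < 31
Step 2: These records originally summed to 29
Step 3: After setting to minimum: 2 × 31 = 62
Step 4: Unaffected records sum: 483
Step 5: Final sum = 62 + 483 = 545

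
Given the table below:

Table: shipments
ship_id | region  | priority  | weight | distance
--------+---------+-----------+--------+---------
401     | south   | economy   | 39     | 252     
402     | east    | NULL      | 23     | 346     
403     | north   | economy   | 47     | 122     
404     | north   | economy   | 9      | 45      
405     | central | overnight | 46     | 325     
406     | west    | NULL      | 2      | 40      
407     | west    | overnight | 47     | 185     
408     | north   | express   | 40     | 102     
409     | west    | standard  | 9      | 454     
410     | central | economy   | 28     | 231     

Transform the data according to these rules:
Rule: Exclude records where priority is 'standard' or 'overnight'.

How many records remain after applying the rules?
7

Step 1: Count records to exclude
  - 1 (standard) + 2 (overnight) = 3 records
Step 2: Total records: 10
Step 3: Remaining = 10 - 3 = 7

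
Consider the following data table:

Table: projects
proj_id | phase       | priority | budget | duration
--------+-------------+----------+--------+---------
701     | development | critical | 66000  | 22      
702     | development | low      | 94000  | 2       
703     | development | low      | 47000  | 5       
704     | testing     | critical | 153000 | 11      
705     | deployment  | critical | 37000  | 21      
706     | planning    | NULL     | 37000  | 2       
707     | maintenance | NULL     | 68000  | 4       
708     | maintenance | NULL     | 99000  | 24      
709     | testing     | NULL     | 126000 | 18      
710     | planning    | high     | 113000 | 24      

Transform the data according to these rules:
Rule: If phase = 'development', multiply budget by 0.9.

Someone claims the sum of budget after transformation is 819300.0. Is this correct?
Yes, the result is correct.

Step 1: Calculate the correct sum after transformation
Step 2: Apply multiplier 0.9 to records where phase = 'development'
Step 3: Correct result = 819300.0
Step 4: Claimed result = 819300.0
Step 5: 819300.0 = 819300.0 ✓
Conclusion: The claimed result is correct.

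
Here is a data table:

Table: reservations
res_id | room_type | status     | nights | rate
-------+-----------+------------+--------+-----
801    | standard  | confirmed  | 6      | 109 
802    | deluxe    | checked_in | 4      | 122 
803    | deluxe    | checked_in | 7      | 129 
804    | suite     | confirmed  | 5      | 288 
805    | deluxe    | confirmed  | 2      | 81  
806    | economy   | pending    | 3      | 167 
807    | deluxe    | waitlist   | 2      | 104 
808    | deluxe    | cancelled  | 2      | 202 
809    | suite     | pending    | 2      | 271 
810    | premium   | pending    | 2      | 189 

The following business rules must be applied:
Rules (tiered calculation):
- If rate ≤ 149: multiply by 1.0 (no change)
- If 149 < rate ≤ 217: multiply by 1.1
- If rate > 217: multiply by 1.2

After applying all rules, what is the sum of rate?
1829.6

Step 1: Tier 1 (rate ≤ 149): 5 records, sum = 545 × 1.0 = 545.0
Step 2: Tier 2 (149 < rate ≤ 217): 3 records, sum = 558 × 1.1 = 613.8
Step 3: Tier 3 (rate > 217): 2 records, sum = 559 × 1.2 = 670.8
Step 4: Final sum = 545.0 + 613.8 + 670.8 = 1829.6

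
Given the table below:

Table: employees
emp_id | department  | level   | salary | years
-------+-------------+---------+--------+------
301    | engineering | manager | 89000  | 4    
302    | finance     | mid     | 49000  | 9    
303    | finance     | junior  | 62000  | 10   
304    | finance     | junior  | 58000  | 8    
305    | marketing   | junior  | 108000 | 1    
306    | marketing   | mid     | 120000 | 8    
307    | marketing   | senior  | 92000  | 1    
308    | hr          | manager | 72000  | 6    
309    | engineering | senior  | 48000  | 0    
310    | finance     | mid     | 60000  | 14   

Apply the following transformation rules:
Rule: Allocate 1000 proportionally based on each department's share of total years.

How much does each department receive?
engineering: 65.57, finance: 672.13, hr: 98.36, marketing: 163.93

Step 1: Calculate total years = 61
Step 2: Calculate each department's proportion:
  engineering: 4/61 = 6.56% → 65.57
  finance: 41/61 = 67.21% → 672.13
  hr: 6/61 = 9.84% → 98.36
  marketing: 10/61 = 16.39% → 163.93
Step 3: Verify: sum of allocations ≈ 1000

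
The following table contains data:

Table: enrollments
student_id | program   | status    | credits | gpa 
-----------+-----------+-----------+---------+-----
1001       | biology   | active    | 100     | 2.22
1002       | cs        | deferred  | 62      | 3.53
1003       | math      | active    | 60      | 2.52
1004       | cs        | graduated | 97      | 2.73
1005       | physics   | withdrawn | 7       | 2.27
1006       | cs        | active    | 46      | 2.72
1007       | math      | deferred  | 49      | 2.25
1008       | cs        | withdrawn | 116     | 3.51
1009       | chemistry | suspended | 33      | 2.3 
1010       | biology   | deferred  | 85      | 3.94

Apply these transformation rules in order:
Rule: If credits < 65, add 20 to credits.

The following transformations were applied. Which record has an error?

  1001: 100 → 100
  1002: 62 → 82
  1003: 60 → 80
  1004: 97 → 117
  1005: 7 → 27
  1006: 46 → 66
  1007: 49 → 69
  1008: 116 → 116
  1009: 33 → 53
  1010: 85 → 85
Record 1004 has an error. The correct transformed value should be 97, not 117.

Step 1: Check each record against the rule
Step 2: Record 1004 has credits = 97
Step 3: Since 97 >= 65, the bonus should not have been applied
Step 4: Correct value = 97, but claimed value = 117
Conclusion: Record 1004 has the error.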